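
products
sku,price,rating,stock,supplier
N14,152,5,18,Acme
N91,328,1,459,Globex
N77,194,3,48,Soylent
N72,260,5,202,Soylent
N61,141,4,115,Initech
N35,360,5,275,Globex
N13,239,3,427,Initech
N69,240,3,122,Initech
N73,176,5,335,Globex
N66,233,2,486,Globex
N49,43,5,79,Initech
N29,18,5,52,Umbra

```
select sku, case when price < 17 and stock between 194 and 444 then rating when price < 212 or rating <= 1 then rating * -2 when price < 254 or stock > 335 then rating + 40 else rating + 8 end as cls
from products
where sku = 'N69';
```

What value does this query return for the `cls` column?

sku = N69: price=240, rating=3, stock=122, supplier=Initech.
price < 17 and stock between 194 and 444 → false
price < 212 or rating <= 1 → false
price < 254 or stock > 335 → true → 43

43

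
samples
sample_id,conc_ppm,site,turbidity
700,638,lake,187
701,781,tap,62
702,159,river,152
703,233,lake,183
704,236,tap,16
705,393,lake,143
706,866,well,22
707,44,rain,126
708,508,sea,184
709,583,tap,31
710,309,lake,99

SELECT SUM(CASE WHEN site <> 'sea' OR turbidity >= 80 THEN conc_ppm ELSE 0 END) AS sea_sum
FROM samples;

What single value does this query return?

sample_id=700: ✓ → 638
sample_id=701: ✓ → 781
sample_id=702: ✓ → 159
sample_id=703: ✓ → 233
sample_id=704: ✓ → 236
sample_id=705: ✓ → 393
sample_id=706: ✓ → 866
sample_id=707: ✓ → 44
sample_id=708: ✓ → 508
sample_id=709: ✓ → 583
sample_id=710: ✓ → 309
sea_sum = 638 + 781 + 159 + 233 + 236 + 393 + 866 + 44 + 508 + 583 + 309 = 4750

4750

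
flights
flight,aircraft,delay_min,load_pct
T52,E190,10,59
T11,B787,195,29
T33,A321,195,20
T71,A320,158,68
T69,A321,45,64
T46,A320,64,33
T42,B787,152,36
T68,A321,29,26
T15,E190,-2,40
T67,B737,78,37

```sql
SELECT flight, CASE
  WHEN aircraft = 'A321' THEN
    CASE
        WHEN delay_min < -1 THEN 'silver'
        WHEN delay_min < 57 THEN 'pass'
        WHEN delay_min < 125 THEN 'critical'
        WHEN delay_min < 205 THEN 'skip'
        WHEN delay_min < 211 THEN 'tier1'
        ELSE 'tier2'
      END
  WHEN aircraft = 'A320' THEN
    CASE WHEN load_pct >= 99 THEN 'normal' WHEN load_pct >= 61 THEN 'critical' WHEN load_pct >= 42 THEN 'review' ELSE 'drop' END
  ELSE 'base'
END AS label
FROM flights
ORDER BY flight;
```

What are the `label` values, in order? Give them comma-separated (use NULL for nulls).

flight=T11: aircraft='B787' → outer ELSE → base
flight=T15: aircraft='E190' → outer ELSE → base
flight=T33: aircraft='A321' → inner[delay_min < 205] → skip
flight=T42: aircraft='B787' → outer ELSE → base
flight=T46: aircraft='A320' → inner[ELSE] → drop
flight=T52: aircraft='E190' → outer ELSE → base
flight=T67: aircraft='B737' → outer ELSE → base
flight=T68: aircraft='A321' → inner[delay_min < 57] → pass
flight=T69: aircraft='A321' → inner[delay_min < 57] → pass
flight=T71: aircraft='A320' → inner[load_pct >= 61] → critical

base, base, skip, base, drop, base, base, pass, pass, critical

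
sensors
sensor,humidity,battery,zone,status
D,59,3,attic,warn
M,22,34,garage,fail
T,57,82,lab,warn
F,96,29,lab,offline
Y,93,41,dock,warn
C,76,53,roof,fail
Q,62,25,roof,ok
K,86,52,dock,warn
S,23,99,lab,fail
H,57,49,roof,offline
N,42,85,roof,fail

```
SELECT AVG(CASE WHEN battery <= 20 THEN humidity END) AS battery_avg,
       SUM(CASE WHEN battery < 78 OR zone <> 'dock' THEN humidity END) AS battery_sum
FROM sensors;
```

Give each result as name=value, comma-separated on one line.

[battery_avg: battery <= 20]
sensor=D: ✓ → 59
sensor=M: ✗
sensor=T: ✗
sensor=F: ✗
sensor=Y: ✗
sensor=C: ✗
sensor=Q: ✗
sensor=K: ✗
sensor=S: ✗
sensor=H: ✗
sensor=N: ✗
battery_avg = 59
—
[battery_sum: battery < 78 OR zone <> 'dock']
sensor=D: ✓ → 59
sensor=M: ✓ → 22
sensor=T: ✓ → 57
sensor=F: ✓ → 96
sensor=Y: ✓ → 93
sensor=C: ✓ → 76
sensor=Q: ✓ → 62
sensor=K: ✓ → 86
sensor=S: ✓ → 23
sensor=H: ✓ → 57
sensor=N: ✓ → 42
battery_sum = 59 + 22 + 57 + 96 + 93 + 76 + 62 + 86 + 23 + 57 + 42 = 673

battery_avg=59, battery_sum=673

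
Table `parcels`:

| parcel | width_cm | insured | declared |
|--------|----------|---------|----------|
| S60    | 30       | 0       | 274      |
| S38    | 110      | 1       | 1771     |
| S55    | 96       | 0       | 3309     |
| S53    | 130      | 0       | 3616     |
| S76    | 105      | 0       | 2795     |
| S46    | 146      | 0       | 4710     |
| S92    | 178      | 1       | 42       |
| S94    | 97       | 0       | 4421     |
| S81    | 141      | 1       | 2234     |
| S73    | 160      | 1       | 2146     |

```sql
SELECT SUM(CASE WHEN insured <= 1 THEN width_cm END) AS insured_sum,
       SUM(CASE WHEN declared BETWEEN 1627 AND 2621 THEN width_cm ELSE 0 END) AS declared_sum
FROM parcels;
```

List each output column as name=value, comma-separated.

insured_sum=1193, declared_sum=411

[insured_sum: insured <= 1]
parcel=S60: ✓ → 30
parcel=S38: ✓ → 110
parcel=S55: ✓ → 96
parcel=S53: ✓ → 130
parcel=S76: ✓ → 105
parcel=S46: ✓ → 146
parcel=S92: ✓ → 178
parcel=S94: ✓ → 97
parcel=S81: ✓ → 141
parcel=S73: ✓ → 160
insured_sum = 30 + 110 + 96 + 130 + 105 + 146 + 178 + 97 + 141 + 160 = 1193
—
[declared_sum: declared BETWEEN 1627 AND 2621]
parcel=S60: ✗
parcel=S38: ✓ → 110
parcel=S55: ✗
parcel=S53: ✗
parcel=S76: ✗
parcel=S46: ✗
parcel=S92: ✗
parcel=S94: ✗
parcel=S81: ✓ → 141
parcel=S73: ✓ → 160
declared_sum = 110 + 141 + 160 = 411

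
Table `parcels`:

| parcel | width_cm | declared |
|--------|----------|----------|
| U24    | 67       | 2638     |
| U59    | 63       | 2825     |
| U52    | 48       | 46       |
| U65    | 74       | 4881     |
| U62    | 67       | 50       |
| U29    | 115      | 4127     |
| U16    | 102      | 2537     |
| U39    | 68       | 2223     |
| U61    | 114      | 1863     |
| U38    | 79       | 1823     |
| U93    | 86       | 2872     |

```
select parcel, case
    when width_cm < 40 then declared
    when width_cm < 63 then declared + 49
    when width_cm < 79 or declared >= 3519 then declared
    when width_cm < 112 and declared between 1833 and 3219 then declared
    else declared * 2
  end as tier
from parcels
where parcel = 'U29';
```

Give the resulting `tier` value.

parcel = U29: width_cm=115, declared=4127.
width_cm < 40 → false
width_cm < 63 → false
width_cm < 79 or declared >= 3519 → true → 4127

4127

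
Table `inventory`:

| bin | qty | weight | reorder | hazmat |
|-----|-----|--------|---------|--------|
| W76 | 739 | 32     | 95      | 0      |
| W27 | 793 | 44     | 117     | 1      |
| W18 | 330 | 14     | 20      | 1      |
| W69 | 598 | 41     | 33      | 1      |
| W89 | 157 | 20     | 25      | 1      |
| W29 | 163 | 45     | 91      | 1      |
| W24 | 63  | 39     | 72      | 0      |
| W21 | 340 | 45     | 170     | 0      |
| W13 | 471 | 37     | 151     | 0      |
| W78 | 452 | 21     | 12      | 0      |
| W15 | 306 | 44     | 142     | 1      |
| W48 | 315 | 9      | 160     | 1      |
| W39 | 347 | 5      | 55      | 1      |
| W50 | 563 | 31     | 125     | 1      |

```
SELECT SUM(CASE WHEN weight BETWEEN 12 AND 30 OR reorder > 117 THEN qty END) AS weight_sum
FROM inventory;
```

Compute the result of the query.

2934

bin=W76: ✗
bin=W27: ✗
bin=W18: ✓ → 330
bin=W69: ✗
bin=W89: ✓ → 157
bin=W29: ✗
bin=W24: ✗
bin=W21: ✓ → 340
bin=W13: ✓ → 471
bin=W78: ✓ → 452
bin=W15: ✓ → 306
bin=W48: ✓ → 315
bin=W39: ✗
bin=W50: ✓ → 563
weight_sum = 330 + 157 + 340 + 471 + 452 + 306 + 315 + 563 = 2934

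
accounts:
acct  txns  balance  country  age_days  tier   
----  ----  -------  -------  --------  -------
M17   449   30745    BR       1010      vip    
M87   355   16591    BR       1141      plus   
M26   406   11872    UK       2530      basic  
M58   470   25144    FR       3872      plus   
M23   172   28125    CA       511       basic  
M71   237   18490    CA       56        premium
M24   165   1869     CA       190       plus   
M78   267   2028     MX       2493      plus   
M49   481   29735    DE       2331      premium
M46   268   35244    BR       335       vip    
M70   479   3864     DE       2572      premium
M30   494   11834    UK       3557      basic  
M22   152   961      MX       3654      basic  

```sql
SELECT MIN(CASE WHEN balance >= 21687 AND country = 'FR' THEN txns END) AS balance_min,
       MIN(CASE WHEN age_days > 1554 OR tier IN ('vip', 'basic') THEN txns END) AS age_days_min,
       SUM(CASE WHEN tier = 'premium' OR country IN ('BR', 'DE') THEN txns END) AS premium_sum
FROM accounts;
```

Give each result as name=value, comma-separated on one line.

balance_min=470, age_days_min=152, premium_sum=2269

[balance_min: balance >= 21687 AND country = 'FR']
acct=M17: ✗
acct=M87: ✗
acct=M26: ✗
acct=M58: ✓ → 470
acct=M23: ✗
acct=M71: ✗
acct=M24: ✗
acct=M78: ✗
acct=M49: ✗
acct=M46: ✗
acct=M70: ✗
acct=M30: ✗
acct=M22: ✗
balance_min = MIN(470) = 470
—
[age_days_min: age_days > 1554 OR tier IN ('vip', 'basic')]
acct=M17: ✓ → 449
acct=M87: ✗
acct=M26: ✓ → 406
acct=M58: ✓ → 470
acct=M23: ✓ → 172
acct=M71: ✗
acct=M24: ✗
acct=M78: ✓ → 267
acct=M49: ✓ → 481
acct=M46: ✓ → 268
acct=M70: ✓ → 479
acct=M30: ✓ → 494
acct=M22: ✓ → 152
age_days_min = MIN(449, 406, 470, 172, 267, 481, 268, 479, 494, 152) = 152
—
[premium_sum: tier = 'premium' OR country IN ('BR', 'DE')]
acct=M17: ✓ → 449
acct=M87: ✓ → 355
acct=M26: ✗
acct=M58: ✗
acct=M23: ✗
acct=M71: ✓ → 237
acct=M24: ✗
acct=M78: ✗
acct=M49: ✓ → 481
acct=M46: ✓ → 268
acct=M70: ✓ → 479
acct=M30: ✗
acct=M22: ✗
premium_sum = 449 + 355 + 237 + 481 + 268 + 479 = 2269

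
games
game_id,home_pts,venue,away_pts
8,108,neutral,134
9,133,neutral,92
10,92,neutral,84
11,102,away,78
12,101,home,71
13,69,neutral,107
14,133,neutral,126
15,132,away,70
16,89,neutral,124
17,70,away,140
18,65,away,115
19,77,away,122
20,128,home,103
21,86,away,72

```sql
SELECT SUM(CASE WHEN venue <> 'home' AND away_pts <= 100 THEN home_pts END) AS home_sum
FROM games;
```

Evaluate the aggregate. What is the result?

545

game_id=8: ✗
game_id=9: ✓ → 133
game_id=10: ✓ → 92
game_id=11: ✓ → 102
game_id=12: ✗
game_id=13: ✗
game_id=14: ✗
game_id=15: ✓ → 132
game_id=16: ✗
game_id=17: ✗
game_id=18: ✗
game_id=19: ✗
game_id=20: ✗
game_id=21: ✓ → 86
home_sum = 133 + 92 + 102 + 132 + 86 = 545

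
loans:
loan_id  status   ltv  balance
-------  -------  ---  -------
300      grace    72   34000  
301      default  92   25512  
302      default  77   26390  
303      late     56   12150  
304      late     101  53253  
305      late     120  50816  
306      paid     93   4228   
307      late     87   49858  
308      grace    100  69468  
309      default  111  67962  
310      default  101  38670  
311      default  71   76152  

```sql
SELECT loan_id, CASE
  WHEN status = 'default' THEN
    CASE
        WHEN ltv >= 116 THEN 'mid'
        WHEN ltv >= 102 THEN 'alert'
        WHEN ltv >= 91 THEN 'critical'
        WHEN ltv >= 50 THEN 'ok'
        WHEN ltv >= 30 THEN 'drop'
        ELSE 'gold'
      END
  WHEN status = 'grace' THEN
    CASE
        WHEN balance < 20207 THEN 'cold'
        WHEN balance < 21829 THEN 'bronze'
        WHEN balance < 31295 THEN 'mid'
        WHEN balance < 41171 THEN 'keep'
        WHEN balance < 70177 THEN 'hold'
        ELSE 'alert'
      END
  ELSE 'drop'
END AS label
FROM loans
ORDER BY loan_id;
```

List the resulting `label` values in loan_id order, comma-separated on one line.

loan_id=300: status='grace' → inner[balance < 41171] → keep
loan_id=301: status='default' → inner[ltv >= 91] → critical
loan_id=302: status='default' → inner[ltv >= 50] → ok
loan_id=303: status='late' → outer ELSE → drop
loan_id=304: status='late' → outer ELSE → drop
loan_id=305: status='late' → outer ELSE → drop
loan_id=306: status='paid' → outer ELSE → drop
loan_id=307: status='late' → outer ELSE → drop
loan_id=308: status='grace' → inner[balance < 70177] → hold
loan_id=309: status='default' → inner[ltv >= 102] → alert
loan_id=310: status='default' → inner[ltv >= 91] → critical
loan_id=311: status='default' → inner[ltv >= 50] → ok

keep, critical, ok, drop, drop, drop, drop, drop, hold, alert, critical, ok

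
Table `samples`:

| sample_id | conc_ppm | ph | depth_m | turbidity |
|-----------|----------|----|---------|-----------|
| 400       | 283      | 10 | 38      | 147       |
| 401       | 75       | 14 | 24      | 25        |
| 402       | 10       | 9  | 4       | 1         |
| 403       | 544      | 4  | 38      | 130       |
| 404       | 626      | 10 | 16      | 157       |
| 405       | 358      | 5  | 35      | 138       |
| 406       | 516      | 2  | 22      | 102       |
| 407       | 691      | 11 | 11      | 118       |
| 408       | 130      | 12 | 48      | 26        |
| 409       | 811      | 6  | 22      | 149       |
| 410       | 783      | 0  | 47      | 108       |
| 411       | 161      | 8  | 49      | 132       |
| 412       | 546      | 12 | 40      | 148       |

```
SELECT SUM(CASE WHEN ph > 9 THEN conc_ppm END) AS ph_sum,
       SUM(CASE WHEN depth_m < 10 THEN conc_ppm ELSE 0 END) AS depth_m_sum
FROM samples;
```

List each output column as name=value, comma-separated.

[ph_sum: ph > 9]
sample_id=400: ✓ → 283
sample_id=401: ✓ → 75
sample_id=402: ✗
sample_id=403: ✗
sample_id=404: ✓ → 626
sample_id=405: ✗
sample_id=406: ✗
sample_id=407: ✓ → 691
sample_id=408: ✓ → 130
sample_id=409: ✗
sample_id=410: ✗
sample_id=411: ✗
sample_id=412: ✓ → 546
ph_sum = 283 + 75 + 626 + 691 + 130 + 546 = 2351
—
[depth_m_sum: depth_m < 10]
sample_id=400: ✗
sample_id=401: ✗
sample_id=402: ✓ → 10
sample_id=403: ✗
sample_id=404: ✗
sample_id=405: ✗
sample_id=406: ✗
sample_id=407: ✗
sample_id=408: ✗
sample_id=409: ✗
sample_id=410: ✗
sample_id=411: ✗
sample_id=412: ✗
depth_m_sum = 10

ph_sum=2351, depth_m_sum=10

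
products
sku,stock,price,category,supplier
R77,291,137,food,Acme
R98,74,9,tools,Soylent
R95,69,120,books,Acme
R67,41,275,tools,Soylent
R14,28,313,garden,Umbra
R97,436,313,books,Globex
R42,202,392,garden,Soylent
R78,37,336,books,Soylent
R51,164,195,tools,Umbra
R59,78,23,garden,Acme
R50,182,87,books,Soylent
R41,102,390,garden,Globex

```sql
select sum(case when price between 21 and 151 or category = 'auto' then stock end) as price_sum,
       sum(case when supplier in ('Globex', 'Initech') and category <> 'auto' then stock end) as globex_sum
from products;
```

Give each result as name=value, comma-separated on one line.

[price_sum: price between 21 and 151 or category = 'auto']
sku=R77: ✓ → 291
sku=R98: ✗
sku=R95: ✓ → 69
sku=R67: ✗
sku=R14: ✗
sku=R97: ✗
sku=R42: ✗
sku=R78: ✗
sku=R51: ✗
sku=R59: ✓ → 78
sku=R50: ✓ → 182
sku=R41: ✗
price_sum = 291 + 69 + 78 + 182 = 620
—
[globex_sum: supplier in ('Globex', 'Initech') and category <> 'auto']
sku=R77: ✗
sku=R98: ✗
sku=R95: ✗
sku=R67: ✗
sku=R14: ✗
sku=R97: ✓ → 436
sku=R42: ✗
sku=R78: ✗
sku=R51: ✗
sku=R59: ✗
sku=R50: ✗
sku=R41: ✓ → 102
globex_sum = 436 + 102 = 538

price_sum=620, globex_sum=538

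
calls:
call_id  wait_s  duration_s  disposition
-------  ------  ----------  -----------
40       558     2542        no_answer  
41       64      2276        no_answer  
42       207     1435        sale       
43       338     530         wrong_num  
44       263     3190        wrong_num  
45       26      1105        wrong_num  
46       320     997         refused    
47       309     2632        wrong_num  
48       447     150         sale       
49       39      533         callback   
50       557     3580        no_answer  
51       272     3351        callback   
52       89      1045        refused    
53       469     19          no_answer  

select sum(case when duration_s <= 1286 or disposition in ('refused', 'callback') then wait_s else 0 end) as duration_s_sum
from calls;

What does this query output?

call_id=40: ✗
call_id=41: ✗
call_id=42: ✗
call_id=43: ✓ → 338
call_id=44: ✗
call_id=45: ✓ → 26
call_id=46: ✓ → 320
call_id=47: ✗
call_id=48: ✓ → 447
call_id=49: ✓ → 39
call_id=50: ✗
call_id=51: ✓ → 272
call_id=52: ✓ → 89
call_id=53: ✓ → 469
duration_s_sum = 338 + 26 + 320 + 447 + 39 + 272 + 89 + 469 = 2000

2000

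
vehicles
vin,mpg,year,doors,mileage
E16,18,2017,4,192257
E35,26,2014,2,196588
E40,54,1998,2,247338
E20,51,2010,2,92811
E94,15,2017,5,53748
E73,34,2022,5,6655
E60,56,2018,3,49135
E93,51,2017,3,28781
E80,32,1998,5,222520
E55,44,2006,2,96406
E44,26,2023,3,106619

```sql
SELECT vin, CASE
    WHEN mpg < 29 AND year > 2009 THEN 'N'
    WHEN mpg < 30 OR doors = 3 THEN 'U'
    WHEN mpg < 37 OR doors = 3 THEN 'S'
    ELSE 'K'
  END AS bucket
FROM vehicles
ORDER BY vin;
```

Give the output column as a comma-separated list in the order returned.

vin=E16: mpg < 29 AND year > 2009 → N
vin=E20: ELSE → K
vin=E35: mpg < 29 AND year > 2009 → N
vin=E40: ELSE → K
vin=E44: mpg < 29 AND year > 2009 → N
vin=E55: ELSE → K
vin=E60: mpg < 30 OR doors = 3 → U
vin=E73: mpg < 37 OR doors = 3 → S
vin=E80: mpg < 37 OR doors = 3 → S
vin=E93: mpg < 30 OR doors = 3 → U
vin=E94: mpg < 29 AND year > 2009 → N

N, K, N, K, N, K, U, S, S, U, N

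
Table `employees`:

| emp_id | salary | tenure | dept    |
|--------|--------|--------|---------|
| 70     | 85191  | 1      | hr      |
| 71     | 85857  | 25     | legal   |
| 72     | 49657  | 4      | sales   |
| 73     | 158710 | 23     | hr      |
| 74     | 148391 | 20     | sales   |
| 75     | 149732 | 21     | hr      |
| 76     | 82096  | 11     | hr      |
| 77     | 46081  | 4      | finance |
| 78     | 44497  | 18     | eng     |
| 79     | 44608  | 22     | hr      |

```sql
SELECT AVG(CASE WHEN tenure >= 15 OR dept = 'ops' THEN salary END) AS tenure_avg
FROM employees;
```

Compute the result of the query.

105299.1666666667

emp_id=70: ✗
emp_id=71: ✓ → 85857
emp_id=72: ✗
emp_id=73: ✓ → 158710
emp_id=74: ✓ → 148391
emp_id=75: ✓ → 149732
emp_id=76: ✗
emp_id=77: ✗
emp_id=78: ✓ → 44497
emp_id=79: ✓ → 44608
tenure_avg = (85857 + 158710 + 148391 + 149732 + 44497 + 44608) / 6 = 105299.1666666667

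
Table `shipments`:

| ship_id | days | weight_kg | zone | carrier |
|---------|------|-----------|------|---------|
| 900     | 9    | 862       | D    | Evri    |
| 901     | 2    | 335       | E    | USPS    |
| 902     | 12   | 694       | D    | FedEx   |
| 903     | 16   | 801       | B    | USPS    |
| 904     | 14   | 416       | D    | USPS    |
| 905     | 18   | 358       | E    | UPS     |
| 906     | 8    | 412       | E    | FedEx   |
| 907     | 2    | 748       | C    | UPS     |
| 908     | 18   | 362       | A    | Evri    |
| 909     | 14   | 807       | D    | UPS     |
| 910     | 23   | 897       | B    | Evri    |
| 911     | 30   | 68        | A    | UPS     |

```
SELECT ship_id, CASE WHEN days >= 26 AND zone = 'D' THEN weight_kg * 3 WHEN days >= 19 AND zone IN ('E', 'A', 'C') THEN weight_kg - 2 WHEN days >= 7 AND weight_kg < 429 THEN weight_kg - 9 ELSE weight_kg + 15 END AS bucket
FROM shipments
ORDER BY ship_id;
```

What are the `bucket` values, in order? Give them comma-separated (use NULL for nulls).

ship_id=900: ELSE → 877
ship_id=901: ELSE → 350
ship_id=902: ELSE → 709
ship_id=903: ELSE → 816
ship_id=904: days >= 7 AND weight_kg < 429 → 407
ship_id=905: days >= 7 AND weight_kg < 429 → 349
ship_id=906: days >= 7 AND weight_kg < 429 → 403
ship_id=907: ELSE → 763
ship_id=908: days >= 7 AND weight_kg < 429 → 353
ship_id=909: ELSE → 822
ship_id=910: ELSE → 912
ship_id=911: days >= 19 AND zone IN ('E', 'A', 'C') → 66

877, 350, 709, 816, 407, 349, 403, 763, 353, 822, 912, 66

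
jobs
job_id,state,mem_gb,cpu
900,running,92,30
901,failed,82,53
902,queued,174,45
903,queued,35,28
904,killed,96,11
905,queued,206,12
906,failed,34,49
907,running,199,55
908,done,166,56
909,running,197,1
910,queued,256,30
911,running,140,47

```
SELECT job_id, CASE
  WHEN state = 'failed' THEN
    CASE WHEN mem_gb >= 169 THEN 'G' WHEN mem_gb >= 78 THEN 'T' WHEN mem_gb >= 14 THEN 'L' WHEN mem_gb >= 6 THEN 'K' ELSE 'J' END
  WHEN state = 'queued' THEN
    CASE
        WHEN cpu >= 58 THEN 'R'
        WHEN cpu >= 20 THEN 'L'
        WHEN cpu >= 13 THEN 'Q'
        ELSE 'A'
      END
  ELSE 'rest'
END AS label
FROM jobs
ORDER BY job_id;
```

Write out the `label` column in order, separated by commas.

job_id=900: state='running' → outer ELSE → rest
job_id=901: state='failed' → inner[mem_gb >= 78] → T
job_id=902: state='queued' → inner[cpu >= 20] → L
job_id=903: state='queued' → inner[cpu >= 20] → L
job_id=904: state='killed' → outer ELSE → rest
job_id=905: state='queued' → inner[ELSE] → A
job_id=906: state='failed' → inner[mem_gb >= 14] → L
job_id=907: state='running' → outer ELSE → rest
job_id=908: state='done' → outer ELSE → rest
job_id=909: state='running' → outer ELSE → rest
job_id=910: state='queued' → inner[cpu >= 20] → L
job_id=911: state='running' → outer ELSE → rest

rest, T, L, L, rest, A, L, rest, rest, rest, L, rest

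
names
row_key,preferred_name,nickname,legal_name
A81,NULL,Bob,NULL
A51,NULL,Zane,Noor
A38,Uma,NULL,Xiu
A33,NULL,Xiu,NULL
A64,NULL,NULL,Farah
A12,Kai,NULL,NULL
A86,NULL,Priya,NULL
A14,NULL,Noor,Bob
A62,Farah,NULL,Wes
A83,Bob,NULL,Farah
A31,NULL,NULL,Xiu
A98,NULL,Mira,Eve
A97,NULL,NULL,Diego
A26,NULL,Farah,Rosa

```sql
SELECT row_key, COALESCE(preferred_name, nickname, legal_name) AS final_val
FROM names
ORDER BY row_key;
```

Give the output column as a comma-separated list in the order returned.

Kai, Noor, Farah, Xiu, Xiu, Uma, Zane, Farah, Farah, Bob, Bob, Priya, Diego, Mira

row_key=A12: preferred_name=Kai → Kai
row_key=A14: preferred_name=NULL, nickname=Noor → Noor
row_key=A26: preferred_name=NULL, nickname=Farah → Farah
row_key=A31: preferred_name=NULL, nickname=NULL, legal_name=Xiu → Xiu
row_key=A33: preferred_name=NULL, nickname=Xiu → Xiu
row_key=A38: preferred_name=Uma → Uma
row_key=A51: preferred_name=NULL, nickname=Zane → Zane
row_key=A62: preferred_name=Farah → Farah
row_key=A64: preferred_name=NULL, nickname=NULL, legal_name=Farah → Farah
row_key=A81: preferred_name=NULL, nickname=Bob → Bob
row_key=A83: preferred_name=Bob → Bob
row_key=A86: preferred_name=NULL, nickname=Priya → Priya
row_key=A97: preferred_name=NULL, nickname=NULL, legal_name=Diego → Diego
row_key=A98: preferred_name=NULL, nickname=Mira → Mira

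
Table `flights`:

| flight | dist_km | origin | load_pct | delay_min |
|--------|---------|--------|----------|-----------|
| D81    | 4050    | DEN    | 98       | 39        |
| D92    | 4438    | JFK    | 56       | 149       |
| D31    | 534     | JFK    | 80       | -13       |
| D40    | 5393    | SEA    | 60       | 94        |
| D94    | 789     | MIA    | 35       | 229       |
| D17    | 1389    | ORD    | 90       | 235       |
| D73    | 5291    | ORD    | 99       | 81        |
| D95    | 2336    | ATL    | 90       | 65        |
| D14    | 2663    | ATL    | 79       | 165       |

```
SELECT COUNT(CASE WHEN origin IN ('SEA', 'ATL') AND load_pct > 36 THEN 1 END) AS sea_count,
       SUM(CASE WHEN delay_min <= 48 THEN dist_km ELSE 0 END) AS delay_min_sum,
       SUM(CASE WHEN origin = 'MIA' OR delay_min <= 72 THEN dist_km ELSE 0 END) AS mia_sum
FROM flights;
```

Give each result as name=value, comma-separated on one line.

sea_count=3, delay_min_sum=4584, mia_sum=7709

[sea_count: origin IN ('SEA', 'ATL') AND load_pct > 36]
flight=D81: ✗
flight=D92: ✗
flight=D31: ✗
flight=D40: ✓ → 1
flight=D94: ✗
flight=D17: ✗
flight=D73: ✗
flight=D95: ✓ → 1
flight=D14: ✓ → 1
sea_count = COUNT(1, 1, 1) = 3
—
[delay_min_sum: delay_min <= 48]
flight=D81: ✓ → 4050
flight=D92: ✗
flight=D31: ✓ → 534
flight=D40: ✗
flight=D94: ✗
flight=D17: ✗
flight=D73: ✗
flight=D95: ✗
flight=D14: ✗
delay_min_sum = 4050 + 534 = 4584
—
[mia_sum: origin = 'MIA' OR delay_min <= 72]
flight=D81: ✓ → 4050
flight=D92: ✗
flight=D31: ✓ → 534
flight=D40: ✗
flight=D94: ✓ → 789
flight=D17: ✗
flight=D73: ✗
flight=D95: ✓ → 2336
flight=D14: ✗
mia_sum = 4050 + 534 + 789 + 2336 = 7709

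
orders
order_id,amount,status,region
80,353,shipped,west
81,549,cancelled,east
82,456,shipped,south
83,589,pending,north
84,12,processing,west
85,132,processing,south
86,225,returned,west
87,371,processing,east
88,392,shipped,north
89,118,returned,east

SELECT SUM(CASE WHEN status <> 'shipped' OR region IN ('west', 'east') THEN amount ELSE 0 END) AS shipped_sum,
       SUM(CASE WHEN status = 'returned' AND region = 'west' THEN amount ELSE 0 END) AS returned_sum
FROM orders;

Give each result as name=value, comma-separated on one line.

[shipped_sum: status <> 'shipped' OR region IN ('west', 'east')]
order_id=80: ✓ → 353
order_id=81: ✓ → 549
order_id=82: ✗
order_id=83: ✓ → 589
order_id=84: ✓ → 12
order_id=85: ✓ → 132
order_id=86: ✓ → 225
order_id=87: ✓ → 371
order_id=88: ✗
order_id=89: ✓ → 118
shipped_sum = 353 + 549 + 589 + 12 + 132 + 225 + 371 + 118 = 2349
—
[returned_sum: status = 'returned' AND region = 'west']
order_id=80: ✗
order_id=81: ✗
order_id=82: ✗
order_id=83: ✗
order_id=84: ✗
order_id=85: ✗
order_id=86: ✓ → 225
order_id=87: ✗
order_id=88: ✗
order_id=89: ✗
returned_sum = 225

shipped_sum=2349, returned_sum=225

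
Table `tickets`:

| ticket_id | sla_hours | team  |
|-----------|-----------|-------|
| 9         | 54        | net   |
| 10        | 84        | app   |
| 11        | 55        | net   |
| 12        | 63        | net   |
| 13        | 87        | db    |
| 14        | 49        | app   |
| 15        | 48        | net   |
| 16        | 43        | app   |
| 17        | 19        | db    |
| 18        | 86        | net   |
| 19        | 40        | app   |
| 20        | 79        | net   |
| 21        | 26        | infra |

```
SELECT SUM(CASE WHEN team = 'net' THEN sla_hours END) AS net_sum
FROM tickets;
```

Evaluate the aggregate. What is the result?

385

ticket_id=9: ✓ → 54
ticket_id=10: ✗
ticket_id=11: ✓ → 55
ticket_id=12: ✓ → 63
ticket_id=13: ✗
ticket_id=14: ✗
ticket_id=15: ✓ → 48
ticket_id=16: ✗
ticket_id=17: ✗
ticket_id=18: ✓ → 86
ticket_id=19: ✗
ticket_id=20: ✓ → 79
ticket_id=21: ✗
net_sum = 54 + 55 + 63 + 48 + 86 + 79 = 385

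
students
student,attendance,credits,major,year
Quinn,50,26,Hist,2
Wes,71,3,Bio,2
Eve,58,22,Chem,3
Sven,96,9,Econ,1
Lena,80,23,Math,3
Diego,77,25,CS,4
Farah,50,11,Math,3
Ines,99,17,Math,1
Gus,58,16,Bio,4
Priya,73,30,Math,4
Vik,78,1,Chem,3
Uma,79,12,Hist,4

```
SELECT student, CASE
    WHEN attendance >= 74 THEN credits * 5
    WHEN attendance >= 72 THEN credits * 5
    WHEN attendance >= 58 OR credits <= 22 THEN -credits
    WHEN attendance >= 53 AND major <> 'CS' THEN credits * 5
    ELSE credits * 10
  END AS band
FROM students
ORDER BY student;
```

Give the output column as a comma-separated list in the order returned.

125, -22, -11, -16, 85, 115, 150, 260, 45, 60, 5, -3

student=Diego: attendance >= 74 → 125
student=Eve: attendance >= 58 OR credits <= 22 → -22
student=Farah: attendance >= 58 OR credits <= 22 → -11
student=Gus: attendance >= 58 OR credits <= 22 → -16
student=Ines: attendance >= 74 → 85
student=Lena: attendance >= 74 → 115
student=Priya: attendance >= 72 → 150
student=Quinn: ELSE → 260
student=Sven: attendance >= 74 → 45
student=Uma: attendance >= 74 → 60
student=Vik: attendance >= 74 → 5
student=Wes: attendance >= 58 OR credits <= 22 → -3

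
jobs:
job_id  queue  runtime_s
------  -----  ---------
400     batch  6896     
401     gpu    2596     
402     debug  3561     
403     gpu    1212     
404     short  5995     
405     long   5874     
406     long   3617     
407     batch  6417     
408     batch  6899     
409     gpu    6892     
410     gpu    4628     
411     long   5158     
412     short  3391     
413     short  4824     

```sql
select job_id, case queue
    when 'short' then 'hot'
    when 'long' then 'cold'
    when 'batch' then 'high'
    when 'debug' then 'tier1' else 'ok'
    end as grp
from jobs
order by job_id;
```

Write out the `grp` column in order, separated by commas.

job_id=400: queue='batch' → high
job_id=401: ELSE → ok
job_id=402: queue='debug' → tier1
job_id=403: ELSE → ok
job_id=404: queue='short' → hot
job_id=405: queue='long' → cold
job_id=406: queue='long' → cold
job_id=407: queue='batch' → high
job_id=408: queue='batch' → high
job_id=409: ELSE → ok
job_id=410: ELSE → ok
job_id=411: queue='long' → cold
job_id=412: queue='short' → hot
job_id=413: queue='short' → hot

high, ok, tier1, ok, hot, cold, cold, high, high, ok, ok, cold, hot, hot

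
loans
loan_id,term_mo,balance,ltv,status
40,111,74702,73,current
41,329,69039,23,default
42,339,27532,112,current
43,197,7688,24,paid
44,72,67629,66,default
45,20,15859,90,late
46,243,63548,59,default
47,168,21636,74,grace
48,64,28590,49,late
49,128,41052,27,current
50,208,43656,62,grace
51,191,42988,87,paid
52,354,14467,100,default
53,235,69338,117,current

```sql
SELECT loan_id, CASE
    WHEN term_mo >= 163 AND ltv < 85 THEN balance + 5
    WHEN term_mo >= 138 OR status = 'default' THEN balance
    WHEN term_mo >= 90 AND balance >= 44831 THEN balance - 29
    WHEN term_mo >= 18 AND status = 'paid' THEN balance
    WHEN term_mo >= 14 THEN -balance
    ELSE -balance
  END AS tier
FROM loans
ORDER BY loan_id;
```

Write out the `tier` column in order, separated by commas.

loan_id=40: term_mo >= 90 AND balance >= 44831 → 74673
loan_id=41: term_mo >= 163 AND ltv < 85 → 69044
loan_id=42: term_mo >= 138 OR status = 'default' → 27532
loan_id=43: term_mo >= 163 AND ltv < 85 → 7693
loan_id=44: term_mo >= 138 OR status = 'default' → 67629
loan_id=45: term_mo >= 14 → -15859
loan_id=46: term_mo >= 163 AND ltv < 85 → 63553
loan_id=47: term_mo >= 163 AND ltv < 85 → 21641
loan_id=48: term_mo >= 14 → -28590
loan_id=49: term_mo >= 14 → -41052
loan_id=50: term_mo >= 163 AND ltv < 85 → 43661
loan_id=51: term_mo >= 138 OR status = 'default' → 42988
loan_id=52: term_mo >= 138 OR status = 'default' → 14467
loan_id=53: term_mo >= 138 OR status = 'default' → 69338

74673, 69044, 27532, 7693, 67629, -15859, 63553, 21641, -28590, -41052, 43661, 42988, 14467, 69338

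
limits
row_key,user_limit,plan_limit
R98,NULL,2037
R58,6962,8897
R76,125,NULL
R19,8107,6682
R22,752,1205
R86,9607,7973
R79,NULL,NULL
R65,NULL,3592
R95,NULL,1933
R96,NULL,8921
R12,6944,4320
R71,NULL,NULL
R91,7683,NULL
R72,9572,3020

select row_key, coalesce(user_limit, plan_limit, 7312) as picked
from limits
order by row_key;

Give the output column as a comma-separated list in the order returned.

row_key=R12: user_limit=6944 → 6944
row_key=R19: user_limit=8107 → 8107
row_key=R22: user_limit=752 → 752
row_key=R58: user_limit=6962 → 6962
row_key=R65: user_limit=NULL, plan_limit=3592 → 3592
row_key=R71: user_limit=NULL, plan_limit=NULL, → literal 7312 → 7312
row_key=R72: user_limit=9572 → 9572
row_key=R76: user_limit=125 → 125
row_key=R79: user_limit=NULL, plan_limit=NULL, → literal 7312 → 7312
row_key=R86: user_limit=9607 → 9607
row_key=R91: user_limit=7683 → 7683
row_key=R95: user_limit=NULL, plan_limit=1933 → 1933
row_key=R96: user_limit=NULL, plan_limit=8921 → 8921
row_key=R98: user_limit=NULL, plan_limit=2037 → 2037

6944, 8107, 752, 6962, 3592, 7312, 9572, 125, 7312, 9607, 7683, 1933, 8921, 2037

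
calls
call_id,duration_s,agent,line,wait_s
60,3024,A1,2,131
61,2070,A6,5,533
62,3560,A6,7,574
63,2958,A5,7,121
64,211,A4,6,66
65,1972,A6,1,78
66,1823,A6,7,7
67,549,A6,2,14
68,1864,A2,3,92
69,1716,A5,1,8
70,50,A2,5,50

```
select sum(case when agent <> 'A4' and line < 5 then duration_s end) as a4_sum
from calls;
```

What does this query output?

9125

call_id=60: ✓ → 3024
call_id=61: ✗
call_id=62: ✗
call_id=63: ✗
call_id=64: ✗
call_id=65: ✓ → 1972
call_id=66: ✗
call_id=67: ✓ → 549
call_id=68: ✓ → 1864
call_id=69: ✓ → 1716
call_id=70: ✗
a4_sum = 3024 + 1972 + 549 + 1864 + 1716 = 9125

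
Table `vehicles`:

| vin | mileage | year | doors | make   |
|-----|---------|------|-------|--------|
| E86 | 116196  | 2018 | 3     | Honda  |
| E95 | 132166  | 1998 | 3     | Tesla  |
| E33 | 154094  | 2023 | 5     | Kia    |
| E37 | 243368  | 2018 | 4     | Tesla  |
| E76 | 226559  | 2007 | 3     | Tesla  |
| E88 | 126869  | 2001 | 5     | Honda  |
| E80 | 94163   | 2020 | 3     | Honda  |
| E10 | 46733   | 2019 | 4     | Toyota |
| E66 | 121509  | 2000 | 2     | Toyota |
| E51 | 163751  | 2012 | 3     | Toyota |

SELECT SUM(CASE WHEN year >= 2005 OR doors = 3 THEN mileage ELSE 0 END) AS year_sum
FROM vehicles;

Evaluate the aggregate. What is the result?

vin=E86: ✓ → 116196
vin=E95: ✓ → 132166
vin=E33: ✓ → 154094
vin=E37: ✓ → 243368
vin=E76: ✓ → 226559
vin=E88: ✗
vin=E80: ✓ → 94163
vin=E10: ✓ → 46733
vin=E66: ✗
vin=E51: ✓ → 163751
year_sum = 116196 + 132166 + 154094 + 243368 + 226559 + 94163 + 46733 + 163751 = 1177030

1177030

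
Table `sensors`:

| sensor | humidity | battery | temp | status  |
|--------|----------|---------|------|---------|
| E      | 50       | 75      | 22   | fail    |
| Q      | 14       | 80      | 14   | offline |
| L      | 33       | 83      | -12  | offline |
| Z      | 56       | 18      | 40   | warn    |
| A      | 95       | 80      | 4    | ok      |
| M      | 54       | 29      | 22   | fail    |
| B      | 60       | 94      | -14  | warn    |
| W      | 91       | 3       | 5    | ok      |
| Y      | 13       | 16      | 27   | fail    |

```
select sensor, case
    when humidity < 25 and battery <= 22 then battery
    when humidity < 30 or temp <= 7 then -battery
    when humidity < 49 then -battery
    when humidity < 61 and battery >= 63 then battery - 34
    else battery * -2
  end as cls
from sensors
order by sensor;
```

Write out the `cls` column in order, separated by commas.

-80, -94, 41, -83, -58, -80, -3, 16, -36

sensor=A: humidity < 30 or temp <= 7 → -80
sensor=B: humidity < 30 or temp <= 7 → -94
sensor=E: humidity < 61 and battery >= 63 → 41
sensor=L: humidity < 30 or temp <= 7 → -83
sensor=M: ELSE → -58
sensor=Q: humidity < 30 or temp <= 7 → -80
sensor=W: humidity < 30 or temp <= 7 → -3
sensor=Y: humidity < 25 and battery <= 22 → 16
sensor=Z: ELSE → -36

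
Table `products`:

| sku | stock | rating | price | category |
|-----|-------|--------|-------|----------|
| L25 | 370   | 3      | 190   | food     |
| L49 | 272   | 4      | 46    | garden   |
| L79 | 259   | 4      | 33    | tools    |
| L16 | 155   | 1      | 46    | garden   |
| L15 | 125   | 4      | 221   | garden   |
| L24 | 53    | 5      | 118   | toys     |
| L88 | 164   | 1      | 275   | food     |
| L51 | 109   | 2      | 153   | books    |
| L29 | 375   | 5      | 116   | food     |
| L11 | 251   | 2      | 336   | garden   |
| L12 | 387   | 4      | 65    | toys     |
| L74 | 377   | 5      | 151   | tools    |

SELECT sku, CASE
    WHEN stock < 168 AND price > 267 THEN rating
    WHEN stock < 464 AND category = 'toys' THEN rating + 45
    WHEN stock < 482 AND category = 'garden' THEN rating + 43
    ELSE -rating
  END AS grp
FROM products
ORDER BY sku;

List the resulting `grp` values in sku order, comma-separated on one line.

sku=L11: stock < 482 AND category = 'garden' → 45
sku=L12: stock < 464 AND category = 'toys' → 49
sku=L15: stock < 482 AND category = 'garden' → 47
sku=L16: stock < 482 AND category = 'garden' → 44
sku=L24: stock < 464 AND category = 'toys' → 50
sku=L25: ELSE → -3
sku=L29: ELSE → -5
sku=L49: stock < 482 AND category = 'garden' → 47
sku=L51: ELSE → -2
sku=L74: ELSE → -5
sku=L79: ELSE → -4
sku=L88: stock < 168 AND price > 267 → 1

45, 49, 47, 44, 50, -3, -5, 47, -2, -5, -4, 1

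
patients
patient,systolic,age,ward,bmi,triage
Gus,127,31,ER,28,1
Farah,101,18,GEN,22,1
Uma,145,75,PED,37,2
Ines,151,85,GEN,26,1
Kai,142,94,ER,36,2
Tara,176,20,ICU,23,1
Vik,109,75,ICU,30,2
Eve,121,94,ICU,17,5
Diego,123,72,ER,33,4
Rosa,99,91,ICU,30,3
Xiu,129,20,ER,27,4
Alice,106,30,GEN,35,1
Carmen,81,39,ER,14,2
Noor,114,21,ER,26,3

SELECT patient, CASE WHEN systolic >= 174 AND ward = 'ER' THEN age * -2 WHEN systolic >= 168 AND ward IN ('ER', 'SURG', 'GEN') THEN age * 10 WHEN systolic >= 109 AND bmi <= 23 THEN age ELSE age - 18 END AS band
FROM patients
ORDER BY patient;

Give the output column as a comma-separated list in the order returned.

patient=Alice: ELSE → 12
patient=Carmen: ELSE → 21
patient=Diego: ELSE → 54
patient=Eve: systolic >= 109 AND bmi <= 23 → 94
patient=Farah: ELSE → 0
patient=Gus: ELSE → 13
patient=Ines: ELSE → 67
patient=Kai: ELSE → 76
patient=Noor: ELSE → 3
patient=Rosa: ELSE → 73
patient=Tara: systolic >= 109 AND bmi <= 23 → 20
patient=Uma: ELSE → 57
patient=Vik: ELSE → 57
patient=Xiu: ELSE → 2

12, 21, 54, 94, 0, 13, 67, 76, 3, 73, 20, 57, 57, 2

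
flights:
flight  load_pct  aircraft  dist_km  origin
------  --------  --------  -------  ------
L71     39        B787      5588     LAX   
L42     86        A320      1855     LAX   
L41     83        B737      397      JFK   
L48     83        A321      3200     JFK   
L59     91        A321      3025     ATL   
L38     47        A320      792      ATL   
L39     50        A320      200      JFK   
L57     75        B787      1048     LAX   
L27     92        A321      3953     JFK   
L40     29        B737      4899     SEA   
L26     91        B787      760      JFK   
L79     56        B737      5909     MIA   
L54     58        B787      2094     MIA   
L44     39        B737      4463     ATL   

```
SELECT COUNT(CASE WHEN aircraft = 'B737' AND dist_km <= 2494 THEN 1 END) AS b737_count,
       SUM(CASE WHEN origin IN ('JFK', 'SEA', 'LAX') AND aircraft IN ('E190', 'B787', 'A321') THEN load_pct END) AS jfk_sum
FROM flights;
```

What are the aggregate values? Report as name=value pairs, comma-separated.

b737_count=1, jfk_sum=380

[b737_count: aircraft = 'B737' AND dist_km <= 2494]
flight=L71: ✗
flight=L42: ✗
flight=L41: ✓ → 1
flight=L48: ✗
flight=L59: ✗
flight=L38: ✗
flight=L39: ✗
flight=L57: ✗
flight=L27: ✗
flight=L40: ✗
flight=L26: ✗
flight=L79: ✗
flight=L54: ✗
flight=L44: ✗
b737_count = COUNT(1) = 1
—
[jfk_sum: origin IN ('JFK', 'SEA', 'LAX') AND aircraft IN ('E190', 'B787', 'A321')]
flight=L71: ✓ → 39
flight=L42: ✗
flight=L41: ✗
flight=L48: ✓ → 83
flight=L59: ✗
flight=L38: ✗
flight=L39: ✗
flight=L57: ✓ → 75
flight=L27: ✓ → 92
flight=L40: ✗
flight=L26: ✓ → 91
flight=L79: ✗
flight=L54: ✗
flight=L44: ✗
jfk_sum = 39 + 83 + 75 + 92 + 91 = 380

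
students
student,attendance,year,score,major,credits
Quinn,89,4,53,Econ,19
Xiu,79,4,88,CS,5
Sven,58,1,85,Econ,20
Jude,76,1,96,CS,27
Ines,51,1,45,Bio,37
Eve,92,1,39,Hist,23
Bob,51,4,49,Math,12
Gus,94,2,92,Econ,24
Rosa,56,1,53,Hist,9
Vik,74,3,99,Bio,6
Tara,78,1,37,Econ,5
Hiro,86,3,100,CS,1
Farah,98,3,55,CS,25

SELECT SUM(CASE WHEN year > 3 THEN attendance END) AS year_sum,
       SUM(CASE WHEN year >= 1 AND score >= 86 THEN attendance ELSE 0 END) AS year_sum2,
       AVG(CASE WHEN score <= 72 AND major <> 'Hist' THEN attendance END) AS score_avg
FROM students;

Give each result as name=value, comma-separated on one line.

year_sum=219, year_sum2=409, score_avg=73.4

[year_sum: year > 3]
student=Quinn: ✓ → 89
student=Xiu: ✓ → 79
student=Sven: ✗
student=Jude: ✗
student=Ines: ✗
student=Eve: ✗
student=Bob: ✓ → 51
student=Gus: ✗
student=Rosa: ✗
student=Vik: ✗
student=Tara: ✗
student=Hiro: ✗
student=Farah: ✗
year_sum = 89 + 79 + 51 = 219
—
[year_sum2: year >= 1 AND score >= 86]
student=Quinn: ✗
student=Xiu: ✓ → 79
student=Sven: ✗
student=Jude: ✓ → 76
student=Ines: ✗
student=Eve: ✗
student=Bob: ✗
student=Gus: ✓ → 94
student=Rosa: ✗
student=Vik: ✓ → 74
student=Tara: ✗
student=Hiro: ✓ → 86
student=Farah: ✗
year_sum2 = 79 + 76 + 94 + 74 + 86 = 409
—
[score_avg: score <= 72 AND major <> 'Hist']
student=Quinn: ✓ → 89
student=Xiu: ✗
student=Sven: ✗
student=Jude: ✗
student=Ines: ✓ → 51
student=Eve: ✗
student=Bob: ✓ → 51
student=Gus: ✗
student=Rosa: ✗
student=Vik: ✗
student=Tara: ✓ → 78
student=Hiro: ✗
student=Farah: ✓ → 98
score_avg = (89 + 51 + 51 + 78 + 98) / 5 = 73.4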